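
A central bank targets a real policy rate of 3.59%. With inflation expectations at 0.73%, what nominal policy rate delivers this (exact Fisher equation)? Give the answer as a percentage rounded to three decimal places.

4.346%

(1 + i) = (1 + r)(1 + π) = 1.03590 × 1.00730 = 1.04346207
i = 1.04346207 − 1, so the required nominal rate is 4.346%.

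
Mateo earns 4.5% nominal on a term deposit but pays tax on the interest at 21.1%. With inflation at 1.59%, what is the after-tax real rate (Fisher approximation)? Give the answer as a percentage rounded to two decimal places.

1.96%

After-tax nominal return = 4.5% × (1 − 0.211) = 3.5505%.
r ≈ 3.5505% − 1.59% → 1.96%.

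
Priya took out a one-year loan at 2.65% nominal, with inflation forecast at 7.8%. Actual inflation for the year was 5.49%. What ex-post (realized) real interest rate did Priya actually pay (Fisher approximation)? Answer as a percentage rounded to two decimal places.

Ex-post: 2.65% − 5.49% = -2.840%
So the realized real rate is -2.84%.

-2.84%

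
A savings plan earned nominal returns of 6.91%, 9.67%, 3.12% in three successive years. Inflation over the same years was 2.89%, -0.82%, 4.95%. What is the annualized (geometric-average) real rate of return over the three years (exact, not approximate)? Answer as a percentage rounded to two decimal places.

4.13%

Nominal growth factor = 1.0691 × 1.0967 × 1.0312 = 1.20906341
Price-level growth factor = 1.0289 × 0.9918 × 1.0495 = 1.07097594
Real growth factor = 1.20906341 / 1.07097594 = 1.12893611
Annualized real rate = 1.12893611^(1/3) − 1 = 4.1253% → 4.13%.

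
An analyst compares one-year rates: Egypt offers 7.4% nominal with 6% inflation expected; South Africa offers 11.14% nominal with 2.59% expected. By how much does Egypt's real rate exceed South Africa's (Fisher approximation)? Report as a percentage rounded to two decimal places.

-7.15%

Egypt: 7.4% − 6% = 1.400%
South Africa: 11.14% − 2.59% = 8.550%
Differential = -7.150% → -7.15%.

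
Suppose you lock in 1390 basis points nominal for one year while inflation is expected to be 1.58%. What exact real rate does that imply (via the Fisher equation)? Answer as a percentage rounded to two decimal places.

1 + r = 1.13900 / 1.01580 = 1.121284
r = 1.121284 − 1 = 12.1284%, i.e. 12.13%.

12.13%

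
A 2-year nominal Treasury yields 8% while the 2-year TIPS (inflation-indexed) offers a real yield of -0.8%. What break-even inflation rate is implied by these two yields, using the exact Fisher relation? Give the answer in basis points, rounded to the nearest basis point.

(1 + π) = (1 + i)/(1 + r) = 1.08000 / 0.99200 = 1.088710
Break-even inflation = 1.088710 − 1 → 887 basis points.

887 basis points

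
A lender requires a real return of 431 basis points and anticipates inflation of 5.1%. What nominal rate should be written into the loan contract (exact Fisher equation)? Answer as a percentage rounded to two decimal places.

9.63%

(1 + i) = (1 + r)(1 + π) = 1.04310 × 1.05100 = 1.0962981
i = 1.0962981 − 1, so the required nominal rate is 9.63%.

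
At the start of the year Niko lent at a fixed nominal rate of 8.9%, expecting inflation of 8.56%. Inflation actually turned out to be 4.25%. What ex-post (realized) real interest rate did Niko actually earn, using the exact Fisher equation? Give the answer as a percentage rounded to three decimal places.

4.460%

Ex-post: (1 + 0.0890)/(1 + 0.0425) − 1 = 4.4604%
So the realized real rate is 4.460%.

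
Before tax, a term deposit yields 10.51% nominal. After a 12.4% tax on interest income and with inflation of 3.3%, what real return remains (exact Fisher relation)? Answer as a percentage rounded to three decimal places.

5.718%

After-tax nominal return = 10.51% × (1 − 0.124) = 9.20676%.
1 + r = 1.0920676 / 1.03300 = 1.057181
After-tax real rate = 1.057181 − 1 → 5.718%.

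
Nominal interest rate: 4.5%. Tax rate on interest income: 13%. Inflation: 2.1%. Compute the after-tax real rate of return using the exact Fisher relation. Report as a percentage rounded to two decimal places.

1.78%

After-tax nominal return = 4.5% × (1 − 0.13) = 3.9150%.
1 + r = 1.03915 / 1.02100 = 1.017777
After-tax real rate = 1.017777 − 1 → 1.78%.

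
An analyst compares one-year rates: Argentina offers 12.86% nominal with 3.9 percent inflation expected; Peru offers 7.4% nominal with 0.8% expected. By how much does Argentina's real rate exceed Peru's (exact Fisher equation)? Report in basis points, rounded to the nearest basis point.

Argentina: (1 + 0.1286)/(1 + 0.0390) − 1 = 8.6237%
Peru: (1 + 0.0740)/(1 + 0.0080) − 1 = 6.5476%
Differential = 8.6237% − 6.5476% = 2.0761% → 208 basis points.

208 basis points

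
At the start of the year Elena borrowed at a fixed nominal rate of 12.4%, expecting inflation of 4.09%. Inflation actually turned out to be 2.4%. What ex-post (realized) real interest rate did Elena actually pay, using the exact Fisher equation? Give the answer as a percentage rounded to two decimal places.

Ex-post: (1 + 0.1240)/(1 + 0.0240) − 1 = 9.7656%
So the realized real rate is 9.77%.

9.77%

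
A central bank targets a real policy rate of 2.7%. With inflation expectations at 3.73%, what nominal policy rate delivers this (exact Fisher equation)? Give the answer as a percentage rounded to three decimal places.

(1 + i) = (1 + r)(1 + π) = 1.02700 × 1.03730 = 1.0653071
i = 1.0653071 − 1, so the required nominal rate is 6.531%.

6.531%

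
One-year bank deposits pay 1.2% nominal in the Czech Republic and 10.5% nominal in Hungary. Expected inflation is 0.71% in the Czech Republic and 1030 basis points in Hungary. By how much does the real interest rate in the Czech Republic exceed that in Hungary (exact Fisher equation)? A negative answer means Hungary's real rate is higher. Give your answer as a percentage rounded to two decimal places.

0.31%

The Czech Republic: (1 + 0.0120)/(1 + 0.0071) − 1 = 0.4865%
Hungary: (1 + 0.1050)/(1 + 0.1030) − 1 = 0.1813%
Differential = 0.4865% − 0.1813% = 0.3052% → 0.31%.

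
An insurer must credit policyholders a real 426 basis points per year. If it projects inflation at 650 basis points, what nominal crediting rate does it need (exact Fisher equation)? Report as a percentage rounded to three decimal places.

11.037%

(1 + i) = (1 + r)(1 + π) = 1.04260 × 1.06500 = 1.110369
i = 1.110369 − 1, so the required nominal rate is 11.037%.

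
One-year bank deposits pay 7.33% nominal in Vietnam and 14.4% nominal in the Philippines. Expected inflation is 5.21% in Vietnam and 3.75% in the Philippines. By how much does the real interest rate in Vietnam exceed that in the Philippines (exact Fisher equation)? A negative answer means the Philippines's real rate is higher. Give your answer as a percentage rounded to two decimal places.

-8.25%

Vietnam: (1 + 0.0733)/(1 + 0.0521) − 1 = 2.0150%
The Philippines: (1 + 0.1440)/(1 + 0.0375) − 1 = 10.2651%
Differential = 2.0150% − 10.2651% = -8.2500% → -8.25%.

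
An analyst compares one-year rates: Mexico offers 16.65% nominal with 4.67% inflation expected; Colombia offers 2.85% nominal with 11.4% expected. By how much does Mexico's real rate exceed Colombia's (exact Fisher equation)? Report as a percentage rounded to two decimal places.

19.12%

Mexico: (1 + 0.1665)/(1 + 0.0467) − 1 = 11.4455%
Colombia: (1 + 0.0285)/(1 + 0.1140) − 1 = -7.6750%
Differential = 11.4455% − (-7.6750%) = 19.1205% → 19.12%.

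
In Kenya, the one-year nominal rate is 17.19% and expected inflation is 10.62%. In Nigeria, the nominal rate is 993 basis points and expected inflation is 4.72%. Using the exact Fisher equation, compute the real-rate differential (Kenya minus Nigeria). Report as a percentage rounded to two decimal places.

Kenya: (1 + 0.1719)/(1 + 0.1062) − 1 = 5.9393%
Nigeria: (1 + 0.0993)/(1 + 0.0472) − 1 = 4.9752%
Differential = 5.9393% − 4.9752% = 0.9641% → 0.96%.

0.96%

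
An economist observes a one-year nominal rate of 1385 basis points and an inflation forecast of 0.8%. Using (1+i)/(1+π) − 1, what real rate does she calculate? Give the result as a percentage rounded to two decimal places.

By the Fisher identity, 1 + r = (1 + i)/(1 + π).
1 + r = 1.13850 / 1.00800 = 1.129464
r = 1.129464 − 1 = 12.9464%, i.e. 12.95%.

12.95%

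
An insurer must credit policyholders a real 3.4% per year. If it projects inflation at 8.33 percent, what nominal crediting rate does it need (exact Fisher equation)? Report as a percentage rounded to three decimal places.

(1 + i) = (1 + r)(1 + π) = 1.03400 × 1.08330 = 1.1201322
i = 1.1201322 − 1, so the required nominal rate is 12.013%.

12.013%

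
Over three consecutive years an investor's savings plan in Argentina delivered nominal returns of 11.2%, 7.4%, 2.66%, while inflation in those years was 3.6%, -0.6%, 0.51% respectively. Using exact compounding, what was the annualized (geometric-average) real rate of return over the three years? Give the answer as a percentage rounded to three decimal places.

Compound the nominal returns: 1.1120 × 1.0740 × 1.0266 = 1.22605606.
Compound inflation: 1.0360 × 0.9940 × 1.0051 = 1.03503590.
Deflate: 1.22605606 / 1.03503590 = 1.18455414.
Annualized real rate = 1.18455414^(1/3) − 1 = 5.8080% → 5.808%.

5.808%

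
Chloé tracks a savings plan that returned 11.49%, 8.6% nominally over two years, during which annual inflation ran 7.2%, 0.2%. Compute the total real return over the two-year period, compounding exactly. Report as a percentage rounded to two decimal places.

Compound the nominal returns: 1.1149 × 1.0860 = 1.210781.
Compound inflation: 1.0720 × 1.0020 = 1.074144.
Deflate: 1.210781 / 1.074144 = 1.127206.
Total real return = 1.127206 − 1 → 12.72%.

12.72%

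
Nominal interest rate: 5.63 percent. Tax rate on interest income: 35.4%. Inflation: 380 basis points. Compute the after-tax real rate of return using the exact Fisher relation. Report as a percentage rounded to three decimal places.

-0.157%

After-tax nominal return = 5.63% × (1 − 0.354) = 3.63698%.
1 + r = 1.0363698 / 1.03800 = 0.998429
After-tax real rate = 0.998429 − 1 → -0.157%.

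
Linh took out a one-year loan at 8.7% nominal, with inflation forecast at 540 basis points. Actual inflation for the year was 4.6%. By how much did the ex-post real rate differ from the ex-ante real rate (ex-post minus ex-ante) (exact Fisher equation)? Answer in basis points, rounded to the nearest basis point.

79 basis points

Ex-ante: (1 + 0.0870)/(1 + 0.0540) − 1 = 3.1309%
Ex-post: (1 + 0.0870)/(1 + 0.0460) − 1 = 3.9197%
Difference (ex-post − ex-ante) = 0.7888% → 79 basis points.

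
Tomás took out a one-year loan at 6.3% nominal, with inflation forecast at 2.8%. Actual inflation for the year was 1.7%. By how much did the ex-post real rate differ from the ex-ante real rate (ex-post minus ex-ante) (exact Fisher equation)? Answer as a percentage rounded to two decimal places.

1.12%

Ex-ante: (1 + 0.0630)/(1 + 0.0280) − 1 = 3.4047%
Ex-post: (1 + 0.0630)/(1 + 0.0170) − 1 = 4.5231%
Difference (ex-post − ex-ante) = 1.1184% → 1.12%.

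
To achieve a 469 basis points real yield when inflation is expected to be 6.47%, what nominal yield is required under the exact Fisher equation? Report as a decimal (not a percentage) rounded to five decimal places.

(1 + i) = (1 + r)(1 + π) = 1.04690 × 1.06470 = 1.11463443
i = 1.11463443 − 1, so the required nominal rate is 0.11463.

0.11463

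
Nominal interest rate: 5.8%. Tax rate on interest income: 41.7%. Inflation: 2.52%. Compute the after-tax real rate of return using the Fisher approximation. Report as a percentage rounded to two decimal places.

After-tax nominal return = 5.8% × (1 − 0.417) = 3.3814%.
r ≈ 3.3814% − 2.52% → 0.86%.

0.86%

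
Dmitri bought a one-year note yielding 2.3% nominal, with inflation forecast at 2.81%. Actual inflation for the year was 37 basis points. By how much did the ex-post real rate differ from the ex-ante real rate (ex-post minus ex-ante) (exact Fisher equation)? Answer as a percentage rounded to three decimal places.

2.419%

Ex-ante: (1 + 0.0230)/(1 + 0.0281) − 1 = -0.4961%
Ex-post: (1 + 0.0230)/(1 + 0.0037) − 1 = 1.9229%
Difference (ex-post − ex-ante) = 2.4189% → 2.419%.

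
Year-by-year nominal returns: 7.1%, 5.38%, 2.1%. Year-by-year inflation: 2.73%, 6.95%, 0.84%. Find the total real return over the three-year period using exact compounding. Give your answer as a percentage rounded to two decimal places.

4.01%

Compound the nominal returns: 1.0710 × 1.0538 × 1.0210 = 1.152321.
Compound inflation: 1.0273 × 1.0695 × 1.0084 = 1.107926.
Deflate: 1.152321 / 1.107926 = 1.040070.
Total real return = 1.040070 − 1 → 4.01%.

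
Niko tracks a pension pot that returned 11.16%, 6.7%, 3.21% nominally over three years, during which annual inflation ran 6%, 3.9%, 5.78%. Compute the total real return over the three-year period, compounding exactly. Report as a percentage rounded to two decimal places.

Compound the nominal returns: 1.1116 × 1.0670 × 1.0321 = 1.224150.
Compound inflation: 1.0600 × 1.0390 × 1.0578 = 1.164997.
Deflate: 1.224150 / 1.164997 = 1.050775.
Total real return = 1.050775 − 1 → 5.08%.

5.08%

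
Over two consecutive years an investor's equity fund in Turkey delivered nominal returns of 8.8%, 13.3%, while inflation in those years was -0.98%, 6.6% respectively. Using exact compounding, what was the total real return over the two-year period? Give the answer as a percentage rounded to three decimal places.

Nominal growth factor = 1.0880 × 1.1330 = 1.232704
Price-level growth factor = 0.9902 × 1.0660 = 1.055553
Real growth factor = 1.232704 / 1.055553 = 1.167827
Total real return = 1.167827 − 1 → 16.783%.

16.783%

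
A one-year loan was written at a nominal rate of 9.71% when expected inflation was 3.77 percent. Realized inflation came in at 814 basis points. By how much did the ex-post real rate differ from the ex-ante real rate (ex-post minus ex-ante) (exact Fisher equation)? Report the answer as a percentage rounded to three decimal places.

-4.272%

Ex-ante: (1 + 0.0971)/(1 + 0.0377) − 1 = 5.7242%
Ex-post: (1 + 0.0971)/(1 + 0.0814) − 1 = 1.4518%
Difference (ex-post − ex-ante) = -4.2724% → -4.272%.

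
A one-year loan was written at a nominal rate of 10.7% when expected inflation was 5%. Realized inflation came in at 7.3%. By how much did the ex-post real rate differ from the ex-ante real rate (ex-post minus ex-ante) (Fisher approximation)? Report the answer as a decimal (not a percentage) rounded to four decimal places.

-0.0230

Ex-ante: 10.7% − 5% = 5.700%
Ex-post: 10.7% − 7.3% = 3.400%
Difference (ex-post − ex-ante) = -2.3000% → -0.0230.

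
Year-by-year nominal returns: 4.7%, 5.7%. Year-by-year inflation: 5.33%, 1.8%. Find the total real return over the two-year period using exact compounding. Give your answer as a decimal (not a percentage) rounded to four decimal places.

Nominal growth factor = 1.0470 × 1.0570 = 1.106679
Price-level growth factor = 1.0533 × 1.0180 = 1.072259
Real growth factor = 1.106679 / 1.072259 = 1.032100
Total real return = 1.032100 − 1 → 0.0321.

0.0321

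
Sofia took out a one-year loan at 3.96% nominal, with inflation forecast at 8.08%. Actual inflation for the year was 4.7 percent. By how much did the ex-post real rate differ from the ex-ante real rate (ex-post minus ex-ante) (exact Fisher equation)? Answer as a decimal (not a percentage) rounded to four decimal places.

0.0311

Ex-ante: (1 + 0.0396)/(1 + 0.0808) − 1 = -3.8120%
Ex-post: (1 + 0.0396)/(1 + 0.0470) − 1 = -0.7068%
Difference (ex-post − ex-ante) = 3.1052% → 0.0311.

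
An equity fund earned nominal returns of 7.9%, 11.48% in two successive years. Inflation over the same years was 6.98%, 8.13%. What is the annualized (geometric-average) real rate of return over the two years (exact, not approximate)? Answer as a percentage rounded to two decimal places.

Nominal growth factor = 1.0790 × 1.1148 = 1.20286920
Price-level growth factor = 1.0698 × 1.0813 = 1.15677474
Real growth factor = 1.20286920 / 1.15677474 = 1.03984740
Annualized real rate = 1.03984740^(1/2) − 1 = 1.9729% → 1.97%.

1.97%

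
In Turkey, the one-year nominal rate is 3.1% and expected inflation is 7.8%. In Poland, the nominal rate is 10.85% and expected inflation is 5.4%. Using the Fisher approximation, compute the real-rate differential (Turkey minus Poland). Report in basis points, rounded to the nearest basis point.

-1015 basis points

Turkey: 3.1% − 7.8% = -4.700%
Poland: 10.85% − 5.4% = 5.450%
Differential = -10.150% → -1015 basis points.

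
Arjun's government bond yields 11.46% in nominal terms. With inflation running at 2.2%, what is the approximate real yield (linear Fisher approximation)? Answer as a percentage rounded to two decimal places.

r ≈ i − π = 11.46% − 2.2% = 9.26%.

9.26%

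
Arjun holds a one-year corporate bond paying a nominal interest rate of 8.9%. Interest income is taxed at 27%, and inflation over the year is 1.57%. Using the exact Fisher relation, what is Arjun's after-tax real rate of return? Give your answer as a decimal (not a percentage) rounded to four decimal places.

After-tax nominal return = 8.9% × (1 − 0.27) = 6.4970%.
1 + r = 1.06497 / 1.01570 = 1.048508
After-tax real rate = 1.048508 − 1 → 0.0485.

0.0485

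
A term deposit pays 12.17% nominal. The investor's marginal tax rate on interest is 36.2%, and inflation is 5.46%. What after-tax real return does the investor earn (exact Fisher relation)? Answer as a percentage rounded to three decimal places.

After-tax nominal return = 12.17% × (1 − 0.362) = 7.76446%.
1 + r = 1.0776446 / 1.05460 = 1.021852
After-tax real rate = 1.021852 − 1 → 2.185%.

2.185%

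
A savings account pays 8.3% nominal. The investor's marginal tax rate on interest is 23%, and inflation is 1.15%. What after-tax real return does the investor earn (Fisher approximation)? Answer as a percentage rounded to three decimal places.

After-tax nominal return = 8.3% × (1 − 0.23) = 6.3910%.
r ≈ 6.3910% − 1.15% → 5.241%.

5.241%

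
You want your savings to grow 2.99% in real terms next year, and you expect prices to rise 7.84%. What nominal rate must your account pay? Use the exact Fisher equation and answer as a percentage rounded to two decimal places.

11.06%

(1 + i) = (1 + r)(1 + π) = 1.02990 × 1.07840 = 1.11064416
i = 1.11064416 − 1, so the required nominal rate is 11.06%.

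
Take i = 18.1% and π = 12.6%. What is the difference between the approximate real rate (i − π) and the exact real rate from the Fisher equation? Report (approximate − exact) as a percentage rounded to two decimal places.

Approximate: r ≈ 18.100% − 12.600% = 5.5000%
Exact: (1 + 0.1810)/(1 + 0.1260) − 1 = 4.8845%
Error = 5.5000% − 4.8845% = 0.6155% → 0.62%.

0.62%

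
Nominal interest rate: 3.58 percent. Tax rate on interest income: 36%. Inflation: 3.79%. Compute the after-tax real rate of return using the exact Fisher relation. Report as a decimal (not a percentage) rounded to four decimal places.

-0.0144

After-tax nominal return = 3.58% × (1 − 0.36) = 2.2912%.
1 + r = 1.022912 / 1.03790 = 0.985559
After-tax real rate = 0.985559 − 1 → -0.0144.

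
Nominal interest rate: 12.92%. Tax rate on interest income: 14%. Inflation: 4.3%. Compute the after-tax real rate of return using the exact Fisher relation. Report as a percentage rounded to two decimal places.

6.53%

After-tax nominal return = 12.92% × (1 − 0.14) = 11.1112%.
1 + r = 1.111112 / 1.04300 = 1.065304
After-tax real rate = 1.065304 − 1 → 6.53%.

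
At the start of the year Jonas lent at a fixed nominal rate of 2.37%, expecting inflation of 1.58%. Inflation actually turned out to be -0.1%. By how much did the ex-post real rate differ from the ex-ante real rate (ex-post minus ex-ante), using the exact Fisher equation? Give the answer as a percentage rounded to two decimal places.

Ex-ante: (1 + 0.0237)/(1 + 0.0158) − 1 = 0.7777%
Ex-post: (1 + 0.0237)/(1 − 0.0010) − 1 = 2.4725%
Difference (ex-post − ex-ante) = 1.6948% → 1.69%.

1.69%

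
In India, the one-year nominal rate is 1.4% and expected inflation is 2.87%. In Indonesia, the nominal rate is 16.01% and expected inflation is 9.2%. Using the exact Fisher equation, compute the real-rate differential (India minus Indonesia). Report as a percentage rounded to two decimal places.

-7.67%

India: (1 + 0.0140)/(1 + 0.0287) − 1 = -1.4290%
Indonesia: (1 + 0.1601)/(1 + 0.0920) − 1 = 6.2363%
Differential = -1.4290% − 6.2363% = -7.6653% → -7.67%.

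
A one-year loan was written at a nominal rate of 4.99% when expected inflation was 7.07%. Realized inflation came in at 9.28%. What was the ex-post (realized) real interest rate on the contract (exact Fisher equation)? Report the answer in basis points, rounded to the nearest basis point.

Ex-post: (1 + 0.0499)/(1 + 0.0928) − 1 = -3.9257%
So the realized real rate is -393 basis points.

-393 basis points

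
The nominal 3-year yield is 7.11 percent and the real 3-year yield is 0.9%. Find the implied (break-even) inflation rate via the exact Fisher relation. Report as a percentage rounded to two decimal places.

6.15%

(1 + π) = (1 + i)/(1 + r) = 1.07110 / 1.00900 = 1.061546
Break-even inflation = 1.061546 − 1 → 6.15%.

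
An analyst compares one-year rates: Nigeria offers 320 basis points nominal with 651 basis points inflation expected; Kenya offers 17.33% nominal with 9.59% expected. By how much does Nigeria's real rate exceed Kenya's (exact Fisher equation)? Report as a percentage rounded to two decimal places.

-10.17%

Nigeria: (1 + 0.0320)/(1 + 0.0651) − 1 = -3.1077%
Kenya: (1 + 0.1733)/(1 + 0.0959) − 1 = 7.0627%
Differential = -3.1077% − 7.0627% = -10.1704% → -10.17%.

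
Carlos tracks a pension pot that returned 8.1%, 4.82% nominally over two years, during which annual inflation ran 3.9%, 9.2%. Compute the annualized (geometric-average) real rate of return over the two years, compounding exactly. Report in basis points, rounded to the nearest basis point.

Nominal growth factor = 1.0810 × 1.0482 = 1.13310420
Price-level growth factor = 1.0390 × 1.0920 = 1.13458800
Real growth factor = 1.13310420 / 1.13458800 = 0.99869221
Annualized real rate = 0.99869221^(1/2) − 1 = -0.0654% → -7 basis points.

-7 basis points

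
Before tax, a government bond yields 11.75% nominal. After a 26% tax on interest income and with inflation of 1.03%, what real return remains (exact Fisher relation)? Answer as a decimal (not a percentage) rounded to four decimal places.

0.0759

After-tax nominal return = 11.75% × (1 − 0.26) = 8.6950%.
1 + r = 1.08695 / 1.01030 = 1.075869
After-tax real rate = 1.075869 − 1 → 0.0759.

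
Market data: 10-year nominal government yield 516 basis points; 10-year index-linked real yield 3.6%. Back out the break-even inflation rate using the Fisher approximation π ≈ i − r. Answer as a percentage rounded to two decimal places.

π ≈ i − r = 5.16% − 3.6% → 1.56%.

1.56%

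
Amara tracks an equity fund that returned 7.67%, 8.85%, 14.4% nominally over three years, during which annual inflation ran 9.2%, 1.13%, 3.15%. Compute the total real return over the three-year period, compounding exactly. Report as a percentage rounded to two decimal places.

17.70%

Compound the nominal returns: 1.0767 × 1.0885 × 1.1440 = 1.340754.
Compound inflation: 1.0920 × 1.0113 × 1.0315 = 1.139126.
Deflate: 1.340754 / 1.139126 = 1.177002.
Total real return = 1.177002 − 1 → 17.70%.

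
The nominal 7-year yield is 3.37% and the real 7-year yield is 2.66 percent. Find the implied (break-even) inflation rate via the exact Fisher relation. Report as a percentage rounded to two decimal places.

(1 + π) = (1 + i)/(1 + r) = 1.03370 / 1.02660 = 1.006916
Break-even inflation = 1.006916 − 1 → 0.69%.

0.69%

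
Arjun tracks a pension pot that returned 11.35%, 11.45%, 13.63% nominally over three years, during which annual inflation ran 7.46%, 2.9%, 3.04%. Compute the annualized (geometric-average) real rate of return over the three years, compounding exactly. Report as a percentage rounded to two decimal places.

Nominal growth factor = 1.1135 × 1.1145 × 1.1363 = 1.41014347
Price-level growth factor = 1.0746 × 1.0290 × 1.0304 = 1.13937861
Real growth factor = 1.41014347 / 1.13937861 = 1.23764257
Annualized real rate = 1.23764257^(1/3) − 1 = 7.3656% → 7.37%.

7.37%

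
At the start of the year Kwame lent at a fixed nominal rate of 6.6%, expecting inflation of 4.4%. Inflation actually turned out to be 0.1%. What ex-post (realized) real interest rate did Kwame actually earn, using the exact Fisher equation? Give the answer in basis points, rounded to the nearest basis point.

Ex-post: (1 + 0.0660)/(1 + 0.0010) − 1 = 6.4935%
So the realized real rate is 649 basis points.

649 basis points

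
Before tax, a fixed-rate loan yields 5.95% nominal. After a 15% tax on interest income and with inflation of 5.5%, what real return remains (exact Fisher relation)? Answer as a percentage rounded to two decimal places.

-0.42%

After-tax nominal return = 5.95% × (1 − 0.15) = 5.0575%.
1 + r = 1.050575 / 1.05500 = 0.995806
After-tax real rate = 0.995806 − 1 → -0.42%.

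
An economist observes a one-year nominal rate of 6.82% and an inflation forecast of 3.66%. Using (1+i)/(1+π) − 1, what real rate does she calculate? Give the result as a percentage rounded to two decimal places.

By the Fisher equation, 1 + r = (1 + i)/(1 + π).
1 + r = 1.06820 / 1.03660 = 1.030484
r = 1.030484 − 1 = 3.0484%, i.e. 3.05%.

3.05%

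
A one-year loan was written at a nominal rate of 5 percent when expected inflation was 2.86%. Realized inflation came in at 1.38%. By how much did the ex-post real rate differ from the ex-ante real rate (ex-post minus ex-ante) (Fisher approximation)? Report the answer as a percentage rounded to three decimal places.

Ex-ante: 5% − 2.86% = 2.140%
Ex-post: 5% − 1.38% = 3.620%
Difference (ex-post − ex-ante) = 1.4800% → 1.480%.

1.480%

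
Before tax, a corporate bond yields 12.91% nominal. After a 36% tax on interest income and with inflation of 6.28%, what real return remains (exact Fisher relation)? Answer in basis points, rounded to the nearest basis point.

187 basis points

After-tax nominal return = 12.91% × (1 − 0.36) = 8.2624%.
1 + r = 1.082624 / 1.06280 = 1.018653
After-tax real rate = 1.018653 − 1 → 187 basis points.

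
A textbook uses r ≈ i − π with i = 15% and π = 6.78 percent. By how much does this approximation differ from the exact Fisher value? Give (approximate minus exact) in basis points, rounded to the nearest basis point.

52 basis points

Approximate: r ≈ 15.000% − 6.780% = 8.2200%
Exact: (1 + 0.1500)/(1 + 0.0678) − 1 = 7.6981%
Error = 8.2200% − 7.6981% = 0.5219% → 52 basis points.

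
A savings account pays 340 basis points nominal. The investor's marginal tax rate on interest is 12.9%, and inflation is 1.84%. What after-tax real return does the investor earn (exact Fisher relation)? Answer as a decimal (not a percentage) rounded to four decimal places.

0.0110

After-tax nominal return = 3.4% × (1 − 0.129) = 2.9614%.
1 + r = 1.029614 / 1.01840 = 1.011011
After-tax real rate = 1.011011 − 1 → 0.0110.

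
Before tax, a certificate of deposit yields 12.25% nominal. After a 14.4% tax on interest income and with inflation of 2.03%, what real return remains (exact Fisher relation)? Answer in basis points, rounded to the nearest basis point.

829 basis points

After-tax nominal return = 12.25% × (1 − 0.144) = 10.4860%.
1 + r = 1.10486 / 1.02030 = 1.082878
After-tax real rate = 1.082878 − 1 → 829 basis points.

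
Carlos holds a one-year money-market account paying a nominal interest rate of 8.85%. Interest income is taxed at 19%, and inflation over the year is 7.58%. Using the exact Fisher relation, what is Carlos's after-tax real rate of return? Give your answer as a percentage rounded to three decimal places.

After-tax nominal return = 8.85% × (1 − 0.19) = 7.1685%.
1 + r = 1.071685 / 1.07580 = 0.9961749
After-tax real rate = 0.9961749 − 1 → -0.383%.

-0.383%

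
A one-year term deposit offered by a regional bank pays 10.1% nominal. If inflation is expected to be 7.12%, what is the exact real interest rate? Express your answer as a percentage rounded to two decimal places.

2.78%

By the Fisher equation, 1 + r = (1 + i)/(1 + π).
1 + r = 1.10100 / 1.07120 = 1.027819
r = 1.027819 − 1 = 2.7819%, i.e. 2.78%.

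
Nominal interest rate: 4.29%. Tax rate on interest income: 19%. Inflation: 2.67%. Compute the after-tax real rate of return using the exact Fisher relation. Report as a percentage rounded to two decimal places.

0.78%

After-tax nominal return = 4.29% × (1 − 0.19) = 3.4749%.
1 + r = 1.034749 / 1.02670 = 1.007840
After-tax real rate = 1.007840 − 1 → 0.78%.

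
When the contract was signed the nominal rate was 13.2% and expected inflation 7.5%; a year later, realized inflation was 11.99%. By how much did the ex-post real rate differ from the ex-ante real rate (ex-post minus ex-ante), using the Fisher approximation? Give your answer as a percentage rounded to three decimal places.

-4.490%

Ex-ante: 13.2% − 7.5% = 5.700%
Ex-post: 13.2% − 11.99% = 1.210%
Difference (ex-post − ex-ante) = -4.4900% → -4.490%.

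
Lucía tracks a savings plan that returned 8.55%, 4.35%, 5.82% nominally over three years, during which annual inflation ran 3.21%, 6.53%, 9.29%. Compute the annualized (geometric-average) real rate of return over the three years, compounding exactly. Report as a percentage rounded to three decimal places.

-0.083%

Compound the nominal returns: 1.0855 × 1.0435 × 1.0582 = 1.19864351.
Compound inflation: 1.0321 × 1.0653 × 1.0929 = 1.20163932.
Deflate: 1.19864351 / 1.20163932 = 0.99750690.
Annualized real rate = 0.99750690^(1/3) − 1 = -0.0832% → -0.083%.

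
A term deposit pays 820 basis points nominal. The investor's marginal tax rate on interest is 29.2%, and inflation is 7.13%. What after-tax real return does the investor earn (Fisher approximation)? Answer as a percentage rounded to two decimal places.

After-tax nominal return = 8.2% × (1 − 0.292) = 5.8056%.
r ≈ 5.8056% − 7.13% → -1.32%.

-1.32%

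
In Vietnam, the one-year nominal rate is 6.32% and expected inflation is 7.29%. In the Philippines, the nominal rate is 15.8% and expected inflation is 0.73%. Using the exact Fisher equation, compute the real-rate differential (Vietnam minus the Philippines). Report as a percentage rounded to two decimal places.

Vietnam: (1 + 0.0632)/(1 + 0.0729) − 1 = -0.9041%
The Philippines: (1 + 0.1580)/(1 + 0.0073) − 1 = 14.9608%
Differential = -0.9041% − 14.9608% = -15.8649% → -15.86%.

-15.86%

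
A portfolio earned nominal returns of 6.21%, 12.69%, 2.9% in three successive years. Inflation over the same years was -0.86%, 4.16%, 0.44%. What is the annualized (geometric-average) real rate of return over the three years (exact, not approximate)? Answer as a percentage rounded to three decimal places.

Nominal growth factor = 1.0621 × 1.1269 × 1.0290 = 1.23159002
Price-level growth factor = 0.9914 × 1.0416 × 1.0044 = 1.03718587
Real growth factor = 1.23159002 / 1.03718587 = 1.18743425
Annualized real rate = 1.18743425^(1/3) − 1 = 5.8936% → 5.894%.

5.894%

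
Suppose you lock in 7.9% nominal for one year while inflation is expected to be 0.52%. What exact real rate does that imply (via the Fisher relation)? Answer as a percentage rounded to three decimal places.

1 + r = 1.07900 / 1.00520 = 1.073418
r = 1.073418 − 1 = 7.3418%, i.e. 7.342%.

7.342%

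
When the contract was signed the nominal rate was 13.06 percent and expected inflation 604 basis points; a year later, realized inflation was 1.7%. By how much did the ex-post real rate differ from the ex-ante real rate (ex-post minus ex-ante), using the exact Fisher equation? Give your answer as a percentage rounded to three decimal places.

4.550%

Ex-ante: (1 + 0.1306)/(1 + 0.0604) − 1 = 6.6201%
Ex-post: (1 + 0.1306)/(1 + 0.0170) − 1 = 11.1701%
Difference (ex-post − ex-ante) = 4.5500% → 4.550%.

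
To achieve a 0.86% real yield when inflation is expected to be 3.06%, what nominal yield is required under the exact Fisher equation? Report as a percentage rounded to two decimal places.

(1 + i) = (1 + r)(1 + π) = 1.00860 × 1.03060 = 1.03946316
i = 1.03946316 − 1, so the required nominal rate is 3.95%.

3.95%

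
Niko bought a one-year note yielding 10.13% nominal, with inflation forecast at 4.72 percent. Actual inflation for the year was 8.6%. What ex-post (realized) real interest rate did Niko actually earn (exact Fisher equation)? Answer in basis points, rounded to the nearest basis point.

141 basis points

Ex-post: (1 + 0.1013)/(1 + 0.0860) − 1 = 1.4088%
So the realized real rate is 141 basis points.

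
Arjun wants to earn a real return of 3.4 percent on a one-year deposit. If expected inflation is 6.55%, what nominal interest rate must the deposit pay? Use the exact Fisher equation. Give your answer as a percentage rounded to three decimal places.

10.173%

(1 + i) = (1 + r)(1 + π) = 1.03400 × 1.06550 = 1.101727
i = 1.101727 − 1, so the required nominal rate is 10.173%.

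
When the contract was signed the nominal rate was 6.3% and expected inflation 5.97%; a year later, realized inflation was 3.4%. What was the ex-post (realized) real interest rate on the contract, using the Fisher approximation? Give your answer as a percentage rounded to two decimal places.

Ex-post: 6.3% − 3.4% = 2.900%
So the realized real rate is 2.90%.

2.90%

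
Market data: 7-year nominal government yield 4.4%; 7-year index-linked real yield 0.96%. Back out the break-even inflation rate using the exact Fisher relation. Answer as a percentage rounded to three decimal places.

(1 + π) = (1 + i)/(1 + r) = 1.04400 / 1.00960 = 1.034073
Break-even inflation = 1.034073 − 1 → 3.407%.

3.407%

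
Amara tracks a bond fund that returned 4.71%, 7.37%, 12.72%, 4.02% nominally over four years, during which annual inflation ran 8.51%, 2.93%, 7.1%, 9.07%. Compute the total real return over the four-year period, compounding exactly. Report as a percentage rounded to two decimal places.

Compound the nominal returns: 1.0471 × 1.0737 × 1.1272 × 1.0402 = 1.318223.
Compound inflation: 1.0851 × 1.0293 × 1.0710 × 1.0907 = 1.304688.
Deflate: 1.318223 / 1.304688 = 1.010375.
Total real return = 1.010375 − 1 → 1.04%.

1.04%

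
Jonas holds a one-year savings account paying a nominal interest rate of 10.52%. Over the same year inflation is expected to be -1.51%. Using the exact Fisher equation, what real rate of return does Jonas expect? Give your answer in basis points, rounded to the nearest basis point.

1221 basis points

By the Fisher equation, 1 + r = (1 + i)/(1 + π).
1 + r = 1.10520 / 0.98490 = 1.122144
r = 1.122144 − 1 = 12.2144%, i.e. 1221 basis points.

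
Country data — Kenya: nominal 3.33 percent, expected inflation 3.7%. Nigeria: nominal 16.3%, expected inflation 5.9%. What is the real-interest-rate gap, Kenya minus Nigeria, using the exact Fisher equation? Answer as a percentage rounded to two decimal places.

-10.18%

Kenya: (1 + 0.0333)/(1 + 0.0370) − 1 = -0.3568%
Nigeria: (1 + 0.1630)/(1 + 0.0590) − 1 = 9.8206%
Differential = -0.3568% − 9.8206% = -10.1774% → -10.18%.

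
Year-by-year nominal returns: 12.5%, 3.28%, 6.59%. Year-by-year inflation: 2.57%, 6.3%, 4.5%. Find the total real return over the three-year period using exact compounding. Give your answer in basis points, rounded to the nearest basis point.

Nominal growth factor = 1.1250 × 1.0328 × 1.0659 = 1.238469
Price-level growth factor = 1.0257 × 1.0630 × 1.0450 = 1.139383
Real growth factor = 1.238469 / 1.139383 = 1.086964
Total real return = 1.086964 − 1 → 870 basis points.

870 basis points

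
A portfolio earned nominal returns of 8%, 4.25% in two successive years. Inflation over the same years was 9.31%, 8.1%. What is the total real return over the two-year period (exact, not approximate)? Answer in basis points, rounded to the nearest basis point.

Compound the nominal returns: 1.0800 × 1.0425 = 1.125900.
Compound inflation: 1.0931 × 1.0810 = 1.181641.
Deflate: 1.125900 / 1.181641 = 0.952827.
Total real return = 0.952827 − 1 → -472 basis points.

-472 basis points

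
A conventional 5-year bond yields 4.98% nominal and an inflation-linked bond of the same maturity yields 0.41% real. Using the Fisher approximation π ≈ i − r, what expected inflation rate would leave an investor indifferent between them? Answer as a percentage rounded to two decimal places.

π ≈ i − r = 4.98% − 0.41% → 4.57%.

4.57%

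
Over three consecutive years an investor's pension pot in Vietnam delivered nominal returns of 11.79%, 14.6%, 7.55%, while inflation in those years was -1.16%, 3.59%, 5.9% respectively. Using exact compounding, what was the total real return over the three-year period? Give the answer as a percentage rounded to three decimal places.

Nominal growth factor = 1.1179 × 1.1460 × 1.0755 = 1.3778375
Price-level growth factor = 0.9884 × 1.0359 × 1.0590 = 1.0842927
Real growth factor = 1.3778375 / 1.0842927 = 1.2707247
Total real return = 1.2707247 − 1 → 27.072%.

27.072%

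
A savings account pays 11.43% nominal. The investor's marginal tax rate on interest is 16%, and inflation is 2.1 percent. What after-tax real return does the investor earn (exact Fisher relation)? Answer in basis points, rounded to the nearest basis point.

735 basis points

After-tax nominal return = 11.43% × (1 − 0.16) = 9.6012%.
1 + r = 1.096012 / 1.02100 = 1.073469
After-tax real rate = 1.073469 − 1 → 735 basis points.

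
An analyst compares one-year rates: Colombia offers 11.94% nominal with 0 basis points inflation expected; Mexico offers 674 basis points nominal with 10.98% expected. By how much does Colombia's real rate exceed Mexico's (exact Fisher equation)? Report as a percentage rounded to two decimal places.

Colombia: (1 + 0.1194)/(1 + 0.0000) − 1 = 11.9400%
Mexico: (1 + 0.0674)/(1 + 0.1098) − 1 = -3.8205%
Differential = 11.9400% − (-3.8205%) = 15.7605% → 15.76%.

15.76%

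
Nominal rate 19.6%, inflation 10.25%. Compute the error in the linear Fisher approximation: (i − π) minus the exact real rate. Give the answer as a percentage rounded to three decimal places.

Approximate: r ≈ 19.600% − 10.250% = 9.3500%
Exact: (1 + 0.1960)/(1 + 0.1025) − 1 = 8.4807%
Error = 9.3500% − 8.4807% = 0.8693% → 0.869%.

0.869%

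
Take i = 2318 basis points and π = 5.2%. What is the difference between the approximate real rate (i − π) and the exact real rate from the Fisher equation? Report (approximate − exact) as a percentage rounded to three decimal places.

Approximate: r ≈ 23.180% − 5.200% = 17.9800%
Exact: (1 + 0.2318)/(1 + 0.0520) − 1 = 17.0913%
Error = 17.9800% − 17.0913% = 0.8887% → 0.889%.

0.889%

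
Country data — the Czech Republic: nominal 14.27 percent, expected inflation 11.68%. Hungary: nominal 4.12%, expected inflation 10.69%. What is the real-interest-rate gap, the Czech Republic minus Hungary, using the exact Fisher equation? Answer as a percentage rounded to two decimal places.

The Czech Republic: (1 + 0.1427)/(1 + 0.1168) − 1 = 2.3191%
Hungary: (1 + 0.0412)/(1 + 0.1069) − 1 = -5.9355%
Differential = 2.3191% − (-5.9355%) = 8.2546% → 8.25%.

8.25%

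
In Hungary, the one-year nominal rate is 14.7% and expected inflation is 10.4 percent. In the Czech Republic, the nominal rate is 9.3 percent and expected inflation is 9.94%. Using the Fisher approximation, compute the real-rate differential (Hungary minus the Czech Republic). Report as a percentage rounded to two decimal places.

4.94%

Hungary: 14.7% − 10.4% = 4.300%
The Czech Republic: 9.3% − 9.94% = -0.640%
Differential = 4.940% → 4.94%.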